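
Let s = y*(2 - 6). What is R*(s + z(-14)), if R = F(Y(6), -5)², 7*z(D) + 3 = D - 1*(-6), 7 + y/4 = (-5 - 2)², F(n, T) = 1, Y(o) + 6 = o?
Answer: -4715/7 ≈ -673.57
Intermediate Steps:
Y(o) = -6 + o
y = 168 (y = -28 + 4*(-5 - 2)² = -28 + 4*(-7)² = -28 + 4*49 = -28 + 196 = 168)
z(D) = 3/7 + D/7 (z(D) = -3/7 + (D - 1*(-6))/7 = -3/7 + (D + 6)/7 = -3/7 + (6 + D)/7 = -3/7 + (6/7 + D/7) = 3/7 + D/7)
s = -672 (s = 168*(2 - 6) = 168*(-4) = -672)
R = 1 (R = 1² = 1)
R*(s + z(-14)) = 1*(-672 + (3/7 + (⅐)*(-14))) = 1*(-672 + (3/7 - 2)) = 1*(-672 - 11/7) = 1*(-4715/7) = -4715/7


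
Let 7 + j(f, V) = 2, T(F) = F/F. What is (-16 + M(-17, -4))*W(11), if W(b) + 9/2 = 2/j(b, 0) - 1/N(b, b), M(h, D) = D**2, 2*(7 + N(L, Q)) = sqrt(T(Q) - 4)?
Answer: 0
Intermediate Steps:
T(F) = 1
j(f, V) = -5 (j(f, V) = -7 + 2 = -5)
N(L, Q) = -7 + I*sqrt(3)/2 (N(L, Q) = -7 + sqrt(1 - 4)/2 = -7 + sqrt(-3)/2 = -7 + (I*sqrt(3))/2 = -7 + I*sqrt(3)/2)
W(b) = -49/10 - 1/(-7 + I*sqrt(3)/2) (W(b) = -9/2 + (2/(-5) - 1/(-7 + I*sqrt(3)/2)) = -9/2 + (2*(-1/5) - 1/(-7 + I*sqrt(3)/2)) = -9/2 + (-2/5 - 1/(-7 + I*sqrt(3)/2)) = -49/10 - 1/(-7 + I*sqrt(3)/2))
(-16 + M(-17, -4))*W(11) = (-16 + (-4)**2)*(-9471/1990 + 2*I*sqrt(3)/199) = (-16 + 16)*(-9471/1990 + 2*I*sqrt(3)/199) = 0*(-9471/1990 + 2*I*sqrt(3)/199) = 0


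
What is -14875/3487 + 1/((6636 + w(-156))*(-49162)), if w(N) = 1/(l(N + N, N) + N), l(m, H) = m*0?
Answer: -378518471507611/88732363643605 ≈ -4.2658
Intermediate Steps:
l(m, H) = 0
w(N) = 1/N (w(N) = 1/(0 + N) = 1/N)
-14875/3487 + 1/((6636 + w(-156))*(-49162)) = -14875/3487 + 1/((6636 + 1/(-156))*(-49162)) = -14875*1/3487 - 1/49162/(6636 - 1/156) = -14875/3487 - 1/49162/(1035215/156) = -14875/3487 + (156/1035215)*(-1/49162) = -14875/3487 - 78/25446619915 = -378518471507611/88732363643605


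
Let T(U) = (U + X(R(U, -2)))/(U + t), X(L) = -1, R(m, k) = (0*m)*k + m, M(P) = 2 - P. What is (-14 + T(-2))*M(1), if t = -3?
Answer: -67/5 ≈ -13.400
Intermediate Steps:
R(m, k) = m (R(m, k) = 0*k + m = 0 + m = m)
T(U) = (-1 + U)/(-3 + U) (T(U) = (U - 1)/(U - 3) = (-1 + U)/(-3 + U))
(-14 + T(-2))*M(1) = (-14 + (-1 - 2)/(-3 - 2))*(2 - 1*1) = (-14 - 3/(-5))*(2 - 1) = (-14 - 1/5*(-3))*1 = (-14 + 3/5)*1 = -67/5*1 = -67/5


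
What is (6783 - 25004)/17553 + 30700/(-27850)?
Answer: -20926639/9777021 ≈ -2.1404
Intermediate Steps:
(6783 - 25004)/17553 + 30700/(-27850) = -18221*1/17553 + 30700*(-1/27850) = -18221/17553 - 614/557 = -20926639/9777021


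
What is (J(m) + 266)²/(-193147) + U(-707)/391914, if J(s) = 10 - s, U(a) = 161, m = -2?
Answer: -30257584909/75697013358 ≈ -0.39972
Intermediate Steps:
(J(m) + 266)²/(-193147) + U(-707)/391914 = ((10 - 1*(-2)) + 266)²/(-193147) + 161/391914 = ((10 + 2) + 266)²*(-1/193147) + 161*(1/391914) = (12 + 266)²*(-1/193147) + 161/391914 = 278²*(-1/193147) + 161/391914 = 77284*(-1/193147) + 161/391914 = -77284/193147 + 161/391914 = -30257584909/75697013358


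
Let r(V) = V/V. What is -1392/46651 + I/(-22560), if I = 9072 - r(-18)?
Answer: -9671803/22392480 ≈ -0.43192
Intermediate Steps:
r(V) = 1
I = 9071 (I = 9072 - 1*1 = 9072 - 1 = 9071)
-1392/46651 + I/(-22560) = -1392/46651 + 9071/(-22560) = -1392*1/46651 + 9071*(-1/22560) = -1392/46651 - 193/480 = -9671803/22392480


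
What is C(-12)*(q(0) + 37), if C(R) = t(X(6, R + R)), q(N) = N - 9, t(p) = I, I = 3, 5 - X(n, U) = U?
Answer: 84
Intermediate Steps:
X(n, U) = 5 - U
t(p) = 3
q(N) = -9 + N
C(R) = 3
C(-12)*(q(0) + 37) = 3*((-9 + 0) + 37) = 3*(-9 + 37) = 3*28 = 84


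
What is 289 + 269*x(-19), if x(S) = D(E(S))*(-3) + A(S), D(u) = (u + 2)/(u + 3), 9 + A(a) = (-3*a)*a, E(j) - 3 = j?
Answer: -3826265/13 ≈ -2.9433e+5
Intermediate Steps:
E(j) = 3 + j
A(a) = -9 - 3*a² (A(a) = -9 + (-3*a)*a = -9 - 3*a²)
D(u) = (2 + u)/(3 + u)
x(S) = -9 - 3*S² - 3*(5 + S)/(6 + S) (x(S) = ((2 + (3 + S))/(3 + (3 + S)))*(-3) + (-9 - 3*S²) = ((5 + S)/(6 + S))*(-3) + (-9 - 3*S²) = -3*(5 + S)/(6 + S) + (-9 - 3*S²) = -9 - 3*S² - 3*(5 + S)/(6 + S))
289 + 269*x(-19) = 289 + 269*(3*(-5 - 1*(-19) + (-3 - 1*(-19)²)*(6 - 19))/(6 - 19)) = 289 + 269*(3*(-5 + 19 + (-3 - 1*361)*(-13))/(-13)) = 289 + 269*(3*(-1/13)*(-5 + 19 + (-3 - 361)*(-13))) = 289 + 269*(3*(-1/13)*(-5 + 19 - 364*(-13))) = 289 + 269*(3*(-1/13)*(-5 + 19 + 4732)) = 289 + 269*(3*(-1/13)*4746) = 289 + 269*(-14238/13) = 289 - 3830022/13 = -3826265/13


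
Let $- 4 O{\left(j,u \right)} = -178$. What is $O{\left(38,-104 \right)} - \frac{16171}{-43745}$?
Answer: $\frac{3925647}{87490} \approx 44.87$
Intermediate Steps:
$O{\left(j,u \right)} = \frac{89}{2}$ ($O{\left(j,u \right)} = \left(- \frac{1}{4}\right) \left(-178\right) = \frac{89}{2}$)
$O{\left(38,-104 \right)} - \frac{16171}{-43745} = \frac{89}{2} - \frac{16171}{-43745} = \frac{89}{2} - 16171 \left(- \frac{1}{43745}\right) = \frac{89}{2} - - \frac{16171}{43745} = \frac{89}{2} + \frac{16171}{43745} = \frac{3925647}{87490}$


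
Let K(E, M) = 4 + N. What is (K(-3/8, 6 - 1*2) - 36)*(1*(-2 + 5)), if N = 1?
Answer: -93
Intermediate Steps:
K(E, M) = 5 (K(E, M) = 4 + 1 = 5)
(K(-3/8, 6 - 1*2) - 36)*(1*(-2 + 5)) = (5 - 36)*(1*(-2 + 5)) = -31*3 = -93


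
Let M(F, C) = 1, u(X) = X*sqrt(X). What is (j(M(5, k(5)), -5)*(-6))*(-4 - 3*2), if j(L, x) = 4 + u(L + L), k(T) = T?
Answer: 240 + 120*sqrt(2) ≈ 409.71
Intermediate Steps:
u(X) = X**(3/2)
j(L, x) = 4 + 2*sqrt(2)*L**(3/2) (j(L, x) = 4 + (L + L)**(3/2) = 4 + (2*L)**(3/2) = 4 + 2*sqrt(2)*L**(3/2))
(j(M(5, k(5)), -5)*(-6))*(-4 - 3*2) = ((4 + 2*sqrt(2)*1**(3/2))*(-6))*(-4 - 3*2) = ((4 + 2*sqrt(2)*1)*(-6))*(-4 - 6) = ((4 + 2*sqrt(2))*(-6))*(-10) = (-24 - 12*sqrt(2))*(-10) = 240 + 120*sqrt(2)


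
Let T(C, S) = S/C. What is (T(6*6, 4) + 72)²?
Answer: 421201/81 ≈ 5200.0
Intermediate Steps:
(T(6*6, 4) + 72)² = (4/((6*6)) + 72)² = (4/36 + 72)² = (4*(1/36) + 72)² = (⅑ + 72)² = (649/9)² = 421201/81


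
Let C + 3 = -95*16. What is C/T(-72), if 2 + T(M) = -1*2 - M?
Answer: -1523/68 ≈ -22.397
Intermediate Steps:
T(M) = -4 - M (T(M) = -2 + (-1*2 - M) = -2 + (-2 - M) = -4 - M)
C = -1523 (C = -3 - 95*16 = -3 - 1520 = -1523)
C/T(-72) = -1523/(-4 - 1*(-72)) = -1523/(-4 + 72) = -1523/68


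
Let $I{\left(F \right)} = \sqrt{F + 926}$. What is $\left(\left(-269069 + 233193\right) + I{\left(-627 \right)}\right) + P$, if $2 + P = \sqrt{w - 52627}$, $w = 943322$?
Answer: $-35878 + \sqrt{299} + \sqrt{890695} \approx -34917.0$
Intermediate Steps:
$I{\left(F \right)} = \sqrt{926 + F}$
$P = -2 + \sqrt{890695}$ ($P = -2 + \sqrt{943322 - 52627} = -2 + \sqrt{890695} \approx 941.77$)
$\left(\left(-269069 + 233193\right) + I{\left(-627 \right)}\right) + P = \left(\left(-269069 + 233193\right) + \sqrt{926 - 627}\right) - \left(2 - \sqrt{890695}\right) = \left(-35876 + \sqrt{299}\right) - \left(2 - \sqrt{890695}\right) = -35878 + \sqrt{299} + \sqrt{890695}$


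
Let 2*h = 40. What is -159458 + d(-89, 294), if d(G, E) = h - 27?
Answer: -159465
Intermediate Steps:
h = 20 (h = (½)*40 = 20)
d(G, E) = -7 (d(G, E) = 20 - 27 = -7)
-159458 + d(-89, 294) = -159458 - 7 = -159465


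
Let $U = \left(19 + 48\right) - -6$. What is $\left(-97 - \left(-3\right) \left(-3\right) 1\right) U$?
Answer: $-7738$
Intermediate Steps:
$U = 73$ ($U = 67 + 6 = 73$)
$\left(-97 - \left(-3\right) \left(-3\right) 1\right) U = \left(-97 - \left(-3\right) \left(-3\right) 1\right) 73 = \left(-97 - 9 \cdot 1\right) 73 = \left(-97 - 9\right) 73 = \left(-106\right) 73 = -7738$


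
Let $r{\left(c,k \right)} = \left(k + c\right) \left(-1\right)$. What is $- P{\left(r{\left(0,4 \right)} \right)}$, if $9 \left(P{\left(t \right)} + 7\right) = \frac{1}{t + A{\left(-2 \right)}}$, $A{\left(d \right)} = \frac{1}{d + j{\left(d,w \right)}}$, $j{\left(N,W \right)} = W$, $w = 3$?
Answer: $\frac{190}{27} \approx 7.037$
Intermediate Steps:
$A{\left(d \right)} = \frac{1}{3 + d}$ ($A{\left(d \right)} = \frac{1}{d + 3} = \frac{1}{3 + d}$)
$r{\left(c,k \right)} = - c - k$ ($r{\left(c,k \right)} = \left(c + k\right) \left(-1\right) = - c - k$)
$P{\left(t \right)} = -7 + \frac{1}{9 \left(1 + t\right)}$ ($P{\left(t \right)} = -7 + \frac{1}{9 \left(t + \frac{1}{3 - 2}\right)} = -7 + \frac{1}{9 \left(t + 1^{-1}\right)} = -7 + \frac{1}{9 \left(t + 1\right)} = -7 + \frac{1}{9 \left(1 + t\right)}$)
$- P{\left(r{\left(0,4 \right)} \right)} = - \frac{-62 - 63 \left(\left(-1\right) 0 - 4\right)}{9 \left(1 - 4\right)} = - \frac{-62 - 63 \left(0 - 4\right)}{9 \left(1 + \left(0 - 4\right)\right)} = - \frac{-62 - -252}{9 \left(1 - 4\right)} = - \frac{-62 + 252}{9 \left(-3\right)} = - \frac{\left(-1\right) 190}{9 \cdot 3} = \left(-1\right) \left(- \frac{190}{27}\right) = \frac{190}{27}$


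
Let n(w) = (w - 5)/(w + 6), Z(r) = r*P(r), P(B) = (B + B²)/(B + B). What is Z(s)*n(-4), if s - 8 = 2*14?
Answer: -2997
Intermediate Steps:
P(B) = (B + B²)/(2*B) (P(B) = (B + B²)/((2*B)) = (B + B²)*(1/(2*B)) = (B + B²)/(2*B))
s = 36 (s = 8 + 2*14 = 8 + 28 = 36)
Z(r) = r*(½ + r/2)
n(w) = (-5 + w)/(6 + w)
Z(s)*n(-4) = ((½)*36*(1 + 36))*((-5 - 4)/(6 - 4)) = ((½)*36*37)*(-9/2) = 666*((½)*(-9)) = 666*(-9/2) = -2997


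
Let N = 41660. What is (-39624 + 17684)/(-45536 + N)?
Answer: 5485/969 ≈ 5.6605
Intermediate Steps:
(-39624 + 17684)/(-45536 + N) = (-39624 + 17684)/(-45536 + 41660) = -21940/(-3876) = -21940*(-1/3876) = 5485/969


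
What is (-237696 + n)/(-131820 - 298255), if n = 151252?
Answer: 86444/430075 ≈ 0.20100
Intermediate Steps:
(-237696 + n)/(-131820 - 298255) = (-237696 + 151252)/(-131820 - 298255) = -86444/(-430075) = -86444*(-1/430075) = 86444/430075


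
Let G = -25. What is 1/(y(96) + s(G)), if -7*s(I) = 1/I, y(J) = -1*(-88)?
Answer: 175/15401 ≈ 0.011363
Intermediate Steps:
y(J) = 88
s(I) = -1/(7*I)
1/(y(96) + s(G)) = 1/(88 - 1/7/(-25)) = 1/(88 - 1/7*(-1/25)) = 1/(88 + 1/175) = 1/(15401/175) = 175/15401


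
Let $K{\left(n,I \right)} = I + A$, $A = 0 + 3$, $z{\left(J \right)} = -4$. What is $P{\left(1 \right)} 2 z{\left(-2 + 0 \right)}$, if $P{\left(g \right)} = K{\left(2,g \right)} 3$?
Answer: $-96$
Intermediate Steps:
$A = 3$
$K{\left(n,I \right)} = 3 + I$ ($K{\left(n,I \right)} = I + 3 = 3 + I$)
$P{\left(g \right)} = 9 + 3 g$ ($P{\left(g \right)} = \left(3 + g\right) 3 = 9 + 3 g$)
$P{\left(1 \right)} 2 z{\left(-2 + 0 \right)} = \left(9 + 3 \cdot 1\right) 2 \left(-4\right) = \left(9 + 3\right) \left(-8\right) = 12 \left(-8\right) = -96$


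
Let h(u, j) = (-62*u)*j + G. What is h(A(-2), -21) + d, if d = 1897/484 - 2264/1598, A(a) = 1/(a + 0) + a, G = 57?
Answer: -1235749953/386716 ≈ -3195.5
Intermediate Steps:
A(a) = a + 1/a (A(a) = 1/a + a = a + 1/a)
h(u, j) = 57 - 62*j*u (h(u, j) = (-62*u)*j + 57 = -62*j*u + 57 = 57 - 62*j*u)
d = 967815/386716 (d = 1897*(1/484) - 2264*1/1598 = 1897/484 - 1132/799 = 967815/386716 ≈ 2.5027)
h(A(-2), -21) + d = (57 - 62*(-21)*(-2 + 1/(-2))) + 967815/386716 = (57 - 62*(-21)*(-2 - 1/2)) + 967815/386716 = (57 - 62*(-21)*(-5/2)) + 967815/386716 = (57 - 3255) + 967815/386716 = -3198 + 967815/386716 = -1235749953/386716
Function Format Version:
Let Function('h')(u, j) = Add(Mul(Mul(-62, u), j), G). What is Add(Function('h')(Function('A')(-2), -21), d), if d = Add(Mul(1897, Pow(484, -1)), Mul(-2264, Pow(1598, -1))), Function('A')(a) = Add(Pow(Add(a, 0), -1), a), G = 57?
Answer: Rational(-1235749953, 386716) ≈ -3195.5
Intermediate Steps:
Function('A')(a) = Add(a, Pow(a, -1)) (Function('A')(a) = Add(Pow(a, -1), a) = Add(a, Pow(a, -1)))
Function('h')(u, j) = Add(57, Mul(-62, j, u)) (Function('h')(u, j) = Add(Mul(Mul(-62, u), j), 57) = Add(Mul(-62, j, u), 57) = Add(57, Mul(-62, j, u)))
d = Rational(967815, 386716) (d = Add(Mul(1897, Rational(1, 484)), Mul(-2264, Rational(1, 1598))) = Add(Rational(1897, 484), Rational(-1132, 799)) = Rational(967815, 386716) ≈ 2.5027)
Add(Function('h')(Function('A')(-2), -21), d) = Add(Add(57, Mul(-62, -21, Add(-2, Pow(-2, -1)))), Rational(967815, 386716)) = Add(Add(57, Mul(-62, -21, Add(-2, Rational(-1, 2)))), Rational(967815, 386716)) = Add(Add(57, Mul(-62, -21, Rational(-5, 2))), Rational(967815, 386716)) = Add(Add(57, -3255), Rational(967815, 386716)) = Add(-3198, Rational(967815, 386716)) = Rational(-1235749953, 386716)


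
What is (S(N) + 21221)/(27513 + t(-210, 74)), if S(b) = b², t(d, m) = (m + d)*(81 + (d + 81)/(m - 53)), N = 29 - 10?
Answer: 151074/121327 ≈ 1.2452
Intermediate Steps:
N = 19
t(d, m) = (81 + (81 + d)/(-53 + m))*(d + m) (t(d, m) = (d + m)*(81 + (81 + d)/(-53 + m)) = (81 + (81 + d)/(-53 + m))*(d + m))
(S(N) + 21221)/(27513 + t(-210, 74)) = (19² + 21221)/(27513 + ((-210)² - 4212*(-210) - 4212*74 + 81*74² + 82*(-210)*74)/(-53 + 74)) = (361 + 21221)/(27513 + (44100 + 884520 - 311688 + 81*5476 - 1274280)/21) = 21582/(27513 + (44100 + 884520 - 311688 + 443556 - 1274280)/21) = 21582/(27513 + (1/21)*(-213792)) = 21582/(27513 - 71264/7) = 21582/(121327/7) = 21582*(7/121327) = 151074/121327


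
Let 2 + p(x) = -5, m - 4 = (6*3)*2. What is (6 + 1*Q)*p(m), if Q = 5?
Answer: -77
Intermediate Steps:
m = 40 (m = 4 + (6*3)*2 = 4 + 18*2 = 4 + 36 = 40)
p(x) = -7 (p(x) = -2 - 5 = -7)
(6 + 1*Q)*p(m) = (6 + 1*5)*(-7) = (6 + 5)*(-7) = 11*(-7) = -77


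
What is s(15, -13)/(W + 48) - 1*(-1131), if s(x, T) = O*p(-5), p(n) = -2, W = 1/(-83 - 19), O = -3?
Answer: 5536857/4895 ≈ 1131.1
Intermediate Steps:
W = -1/102 (W = 1/(-102) = -1/102 ≈ -0.0098039)
s(x, T) = 6 (s(x, T) = -3*(-2) = 6)
s(15, -13)/(W + 48) - 1*(-1131) = 6/(-1/102 + 48) - 1*(-1131) = 6/(4895/102) + 1131 = 6*(102/4895) + 1131 = 612/4895 + 1131 = 5536857/4895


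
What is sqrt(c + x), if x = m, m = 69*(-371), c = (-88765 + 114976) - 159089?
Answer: I*sqrt(158477) ≈ 398.09*I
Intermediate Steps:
c = -132878 (c = 26211 - 159089 = -132878)
m = -25599
x = -25599
sqrt(c + x) = sqrt(-132878 - 25599) = sqrt(-158477) = I*sqrt(158477)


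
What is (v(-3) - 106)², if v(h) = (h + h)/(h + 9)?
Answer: 11449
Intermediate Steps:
v(h) = 2*h/(9 + h) (v(h) = (2*h)/(9 + h) = 2*h/(9 + h))
(v(-3) - 106)² = (2*(-3)/(9 - 3) - 106)² = (2*(-3)/6 - 106)² = (2*(-3)*(⅙) - 106)² = (-1 - 106)² = (-107)² = 11449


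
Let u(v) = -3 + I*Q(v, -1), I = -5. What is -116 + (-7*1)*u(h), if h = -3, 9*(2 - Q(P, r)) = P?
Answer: -40/3 ≈ -13.333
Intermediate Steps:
Q(P, r) = 2 - P/9
u(v) = -13 + 5*v/9 (u(v) = -3 - 5*(2 - v/9) = -3 + (-10 + 5*v/9) = -13 + 5*v/9)
-116 + (-7*1)*u(h) = -116 + (-7*1)*(-13 + (5/9)*(-3)) = -116 - 7*(-13 - 5/3) = -116 - 7*(-44/3) = -116 + 308/3 = -40/3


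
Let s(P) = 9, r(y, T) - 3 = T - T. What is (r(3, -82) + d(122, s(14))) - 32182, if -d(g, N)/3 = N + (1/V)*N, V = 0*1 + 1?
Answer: -32233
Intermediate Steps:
V = 1 (V = 0 + 1 = 1)
r(y, T) = 3 (r(y, T) = 3 + (T - T) = 3 + 0 = 3)
d(g, N) = -6*N (d(g, N) = -3*(N + (1/1)*N) = -3*(N + (1*1)*N) = -3*(N + 1*N) = -3*(N + N) = -6*N)
(r(3, -82) + d(122, s(14))) - 32182 = (3 - 6*9) - 32182 = (3 - 54) - 32182 = -51 - 32182 = -32233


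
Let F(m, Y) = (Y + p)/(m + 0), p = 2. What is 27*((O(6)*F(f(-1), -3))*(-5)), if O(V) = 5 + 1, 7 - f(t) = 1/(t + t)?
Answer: 108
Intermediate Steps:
f(t) = 7 - 1/(2*t) (f(t) = 7 - 1/(t + t) = 7 - 1/(2*t))
O(V) = 6
F(m, Y) = (2 + Y)/m (F(m, Y) = (Y + 2)/(m + 0) = (2 + Y)/m)
27*((O(6)*F(f(-1), -3))*(-5)) = 27*((6*((2 - 3)/(7 - ½/(-1))))*(-5)) = 27*((6*(-1/(7 - ½*(-1))))*(-5)) = 27*((6*(-1/(7 + ½)))*(-5)) = 27*((6*(-1/(15/2)))*(-5)) = 27*((6*((2/15)*(-1)))*(-5)) = 27*((6*(-2/15))*(-5)) = 27*(-⅘*(-5)) = 27*4 = 108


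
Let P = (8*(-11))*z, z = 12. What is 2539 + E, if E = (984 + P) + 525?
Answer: 2992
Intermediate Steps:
P = -1056 (P = (8*(-11))*12 = -88*12 = -1056)
E = 453 (E = (984 - 1056) + 525 = -72 + 525 = 453)
2539 + E = 2539 + 453 = 2992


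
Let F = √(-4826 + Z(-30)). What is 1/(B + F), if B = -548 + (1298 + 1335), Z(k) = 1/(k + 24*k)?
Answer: 1563750/3264038251 - 5*I*√108585030/3264038251 ≈ 0.00047908 - 1.5962e-5*I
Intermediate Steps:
Z(k) = 1/(25*k)
B = 2085 (B = -548 + 2633 = 2085)
F = I*√108585030/150 (F = √(-4826 + (1/25)/(-30)) = √(-4826 + (1/25)*(-1/30)) = √(-4826 - 1/750) = √(-3619501/750) = I*√108585030/150 ≈ 69.469*I)
1/(B + F) = 1/(2085 + I*√108585030/150)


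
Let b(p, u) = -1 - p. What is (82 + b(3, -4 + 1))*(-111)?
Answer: -8658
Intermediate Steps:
(82 + b(3, -4 + 1))*(-111) = (82 + (-1 - 1*3))*(-111) = (82 + (-1 - 3))*(-111) = (82 - 4)*(-111) = 78*(-111) = -8658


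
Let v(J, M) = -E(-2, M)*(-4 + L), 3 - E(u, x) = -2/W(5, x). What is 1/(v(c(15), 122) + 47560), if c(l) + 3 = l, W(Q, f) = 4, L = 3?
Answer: 2/95127 ≈ 2.1025e-5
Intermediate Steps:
c(l) = -3 + l
E(u, x) = 7/2 (E(u, x) = 3 - (-2)/4 = 3 - 1*(-½) = 3 + ½ = 7/2)
v(J, M) = 7/2 (v(J, M) = -7*(-4 + 3)/2 = -7*(-1)/2 = -1*(-7/2) = 7/2)
1/(v(c(15), 122) + 47560) = 1/(7/2 + 47560) = 1/(95127/2) = 2/95127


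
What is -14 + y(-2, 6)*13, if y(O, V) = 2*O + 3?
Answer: -27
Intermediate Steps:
y(O, V) = 3 + 2*O
-14 + y(-2, 6)*13 = -14 + (3 + 2*(-2))*13 = -14 + (3 - 4)*13 = -14 - 1*13 = -14 - 13 = -27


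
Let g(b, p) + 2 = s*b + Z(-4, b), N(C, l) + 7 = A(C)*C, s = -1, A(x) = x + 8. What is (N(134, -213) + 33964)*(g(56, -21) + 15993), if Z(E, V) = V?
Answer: 847283135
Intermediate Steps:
A(x) = 8 + x
N(C, l) = -7 + C*(8 + C) (N(C, l) = -7 + (8 + C)*C = -7 + C*(8 + C))
g(b, p) = -2 (g(b, p) = -2 + (-b + b) = -2 + 0 = -2)
(N(134, -213) + 33964)*(g(56, -21) + 15993) = ((-7 + 134*(8 + 134)) + 33964)*(-2 + 15993) = ((-7 + 134*142) + 33964)*15991 = ((-7 + 19028) + 33964)*15991 = (19021 + 33964)*15991 = 52985*15991 = 847283135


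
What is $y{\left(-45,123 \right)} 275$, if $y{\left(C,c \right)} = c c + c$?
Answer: $4194300$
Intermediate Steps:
$y{\left(C,c \right)} = c + c^{2}$ ($y{\left(C,c \right)} = c^{2} + c = c + c^{2}$)
$y{\left(-45,123 \right)} 275 = 123 \left(1 + 123\right) 275 = 123 \cdot 124 \cdot 275 = 15252 \cdot 275 = 4194300$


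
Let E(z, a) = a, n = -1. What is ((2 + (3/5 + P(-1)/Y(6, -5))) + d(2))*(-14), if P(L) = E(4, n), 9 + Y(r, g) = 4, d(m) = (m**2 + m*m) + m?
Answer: -896/5 ≈ -179.20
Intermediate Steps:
d(m) = m + 2*m**2 (d(m) = (m**2 + m**2) + m = 2*m**2 + m = m + 2*m**2)
Y(r, g) = -5 (Y(r, g) = -9 + 4 = -5)
P(L) = -1
((2 + (3/5 + P(-1)/Y(6, -5))) + d(2))*(-14) = ((2 + (3/5 - 1/(-5))) + 2*(1 + 2*2))*(-14) = ((2 + (3*(1/5) - 1*(-1/5))) + 2*(1 + 4))*(-14) = ((2 + (3/5 + 1/5)) + 2*5)*(-14) = ((2 + 4/5) + 10)*(-14) = (14/5 + 10)*(-14) = (64/5)*(-14) = -896/5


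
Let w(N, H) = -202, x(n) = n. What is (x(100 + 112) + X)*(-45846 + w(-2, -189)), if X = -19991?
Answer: 910783392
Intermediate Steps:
(x(100 + 112) + X)*(-45846 + w(-2, -189)) = ((100 + 112) - 19991)*(-45846 - 202) = (212 - 19991)*(-46048) = -19779*(-46048) = 910783392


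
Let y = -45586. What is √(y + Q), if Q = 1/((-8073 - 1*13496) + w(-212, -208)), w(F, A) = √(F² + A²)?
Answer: √(-983244435 + 182344*√5513)/√(21569 - 4*√5513) ≈ 213.51*I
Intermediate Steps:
w(F, A) = √(A² + F²)
Q = 1/(-21569 + 4*√5513) (Q = 1/((-8073 - 1*13496) + √((-208)² + (-212)²)) = 1/((-8073 - 13496) + √(43264 + 44944)) = 1/(-21569 + √88208) = 1/(-21569 + 4*√5513) ≈ -4.7010e-5)
√(y + Q) = √(-45586 + (-21569/465133553 - 4*√5513/465133553)) = √(-21203578168627/465133553 - 4*√5513/465133553)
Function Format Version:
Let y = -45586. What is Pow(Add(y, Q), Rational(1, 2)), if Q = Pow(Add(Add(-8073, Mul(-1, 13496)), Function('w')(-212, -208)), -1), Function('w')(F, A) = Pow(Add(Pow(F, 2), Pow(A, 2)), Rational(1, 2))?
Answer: Mul(Pow(Add(-983244435, Mul(182344, Pow(5513, Rational(1, 2)))), Rational(1, 2)), Pow(Add(21569, Mul(-4, Pow(5513, Rational(1, 2)))), Rational(-1, 2))) ≈ Mul(213.51, I)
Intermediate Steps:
Function('w')(F, A) = Pow(Add(Pow(A, 2), Pow(F, 2)), Rational(1, 2))
Q = Pow(Add(-21569, Mul(4, Pow(5513, Rational(1, 2)))), -1) (Q = Pow(Add(Add(-8073, Mul(-1, 13496)), Pow(Add(Pow(-208, 2), Pow(-212, 2)), Rational(1, 2))), -1) = Pow(Add(Add(-8073, -13496), Pow(Add(43264, 44944), Rational(1, 2))), -1) = Pow(Add(-21569, Pow(88208, Rational(1, 2))), -1) = Pow(Add(-21569, Mul(4, Pow(5513, Rational(1, 2)))), -1) ≈ -4.7010e-5)
Pow(Add(y, Q), Rational(1, 2)) = Pow(Add(-45586, Add(Rational(-21569, 465133553), Mul(Rational(-4, 465133553), Pow(5513, Rational(1, 2))))), Rational(1, 2)) = Pow(Add(Rational(-21203578168627, 465133553), Mul(Rational(-4, 465133553), Pow(5513, Rational(1, 2)))), Rational(1, 2))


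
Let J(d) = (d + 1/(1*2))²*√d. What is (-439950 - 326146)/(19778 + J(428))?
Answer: 60607386752/57715876018171 - 1125316882208*√107/57715876018171 ≈ -0.20063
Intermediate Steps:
J(d) = √d*(½ + d)² (J(d) = (d + 1/2)²*√d = (d + ½)²*√d = (½ + d)²*√d = √d*(½ + d)²)
(-439950 - 326146)/(19778 + J(428)) = (-439950 - 326146)/(19778 + √428*(1 + 2*428)²/4) = -766096/(19778 + (2*√107)*(1 + 856)²/4) = -766096/(19778 + (¼)*(2*√107)*857²) = -766096/(19778 + (¼)*(2*√107)*734449) = -766096/(19778 + 734449*√107/2)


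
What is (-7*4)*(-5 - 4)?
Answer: 252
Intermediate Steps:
(-7*4)*(-5 - 4) = -28*(-9) = 252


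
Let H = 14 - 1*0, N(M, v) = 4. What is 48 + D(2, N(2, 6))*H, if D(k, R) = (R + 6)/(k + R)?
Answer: 214/3 ≈ 71.333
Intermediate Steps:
D(k, R) = (6 + R)/(R + k)
H = 14 (H = 14 + 0 = 14)
48 + D(2, N(2, 6))*H = 48 + ((6 + 4)/(4 + 2))*14 = 48 + (10/6)*14 = 48 + ((⅙)*10)*14 = 48 + (5/3)*14 = 48 + 70/3 = 214/3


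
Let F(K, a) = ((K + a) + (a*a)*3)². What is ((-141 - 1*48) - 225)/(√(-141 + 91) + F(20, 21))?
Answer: -42791408/192302520337 + 115*I*√2/192302520337 ≈ -0.00022252 + 8.4572e-10*I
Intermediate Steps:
F(K, a) = (K + a + 3*a²)² (F(K, a) = ((K + a) + a²*3)² = ((K + a) + 3*a²)² = (K + a + 3*a²)²)
((-141 - 1*48) - 225)/(√(-141 + 91) + F(20, 21)) = ((-141 - 1*48) - 225)/(√(-141 + 91) + (20 + 21 + 3*21²)²) = ((-141 - 48) - 225)/(√(-50) + (20 + 21 + 3*441)²) = (-189 - 225)/(5*I*√2 + (20 + 21 + 1323)²) = -414/(5*I*√2 + 1364²) = -414/(5*I*√2 + 1860496) = -414/(1860496 + 5*I*√2)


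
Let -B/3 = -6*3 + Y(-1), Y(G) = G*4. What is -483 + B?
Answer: -417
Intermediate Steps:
Y(G) = 4*G
B = 66 (B = -3*(-6*3 + 4*(-1)) = -3*(-18 - 4) = -3*(-22) = 66)
-483 + B = -483 + 66 = -417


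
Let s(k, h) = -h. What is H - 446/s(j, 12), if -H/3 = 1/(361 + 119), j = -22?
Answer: 17837/480 ≈ 37.160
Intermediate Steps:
H = -1/160 (H = -3/(361 + 119) = -3/480 = -3*1/480 = -1/160 ≈ -0.0062500)
H - 446/s(j, 12) = -1/160 - 446/((-1*12)) = -1/160 - 446/(-12) = -1/160 - 446*(-1)/12 = -1/160 - 1*(-223/6) = -1/160 + 223/6 = 17837/480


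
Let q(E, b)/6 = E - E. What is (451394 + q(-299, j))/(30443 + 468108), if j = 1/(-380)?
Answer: 451394/498551 ≈ 0.90541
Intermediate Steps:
j = -1/380 ≈ -0.0026316
q(E, b) = 0 (q(E, b) = 6*(E - E) = 6*0 = 0)
(451394 + q(-299, j))/(30443 + 468108) = (451394 + 0)/(30443 + 468108) = 451394/498551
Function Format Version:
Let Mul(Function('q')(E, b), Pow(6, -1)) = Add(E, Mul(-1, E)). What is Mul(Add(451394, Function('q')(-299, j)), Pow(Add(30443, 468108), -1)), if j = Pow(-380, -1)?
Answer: Rational(451394, 498551) ≈ 0.90541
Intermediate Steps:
j = Rational(-1, 380) ≈ -0.0026316
Function('q')(E, b) = 0 (Function('q')(E, b) = Mul(6, Add(E, Mul(-1, E))) = Mul(6, 0) = 0)
Mul(Add(451394, Function('q')(-299, j)), Pow(Add(30443, 468108), -1)) = Mul(Add(451394, 0), Pow(Add(30443, 468108), -1)) = Mul(451394, Pow(498551, -1)) = Mul(451394, Rational(1, 498551)) = Rational(451394, 498551)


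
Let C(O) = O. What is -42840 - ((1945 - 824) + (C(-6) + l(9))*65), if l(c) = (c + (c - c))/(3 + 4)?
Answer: -305582/7 ≈ -43655.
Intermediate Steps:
l(c) = c/7 (l(c) = (c + 0)/7 = c*(⅐) = c/7)
-42840 - ((1945 - 824) + (C(-6) + l(9))*65) = -42840 - ((1945 - 824) + (-6 + (⅐)*9)*65) = -42840 - (1121 + (-6 + 9/7)*65) = -42840 - (1121 - 33/7*65) = -42840 - (1121 - 2145/7) = -42840 - 1*5702/7 = -42840 - 5702/7 = -305582/7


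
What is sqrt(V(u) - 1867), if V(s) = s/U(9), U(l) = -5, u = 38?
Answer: I*sqrt(46865)/5 ≈ 43.297*I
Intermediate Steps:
V(s) = -s/5 (V(s) = s/(-5) = s*(-1/5) = -s/5)
sqrt(V(u) - 1867) = sqrt(-1/5*38 - 1867) = sqrt(-38/5 - 1867) = sqrt(-9373/5) = I*sqrt(46865)/5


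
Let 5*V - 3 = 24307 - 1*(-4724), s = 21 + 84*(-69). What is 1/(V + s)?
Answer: 5/159 ≈ 0.031447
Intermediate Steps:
s = -5775 (s = 21 - 5796 = -5775)
V = 29034/5 (V = 3/5 + (24307 - 1*(-4724))/5 = 3/5 + (24307 + 4724)/5 = 3/5 + (1/5)*29031 = 3/5 + 29031/5 = 29034/5 ≈ 5806.8)
1/(V + s) = 1/(29034/5 - 5775) = 1/(159/5) = 5/159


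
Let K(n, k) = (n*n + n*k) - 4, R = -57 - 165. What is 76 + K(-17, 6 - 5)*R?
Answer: -59420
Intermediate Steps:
R = -222
K(n, k) = -4 + n² + k*n (K(n, k) = (n² + k*n) - 4 = -4 + n² + k*n)
76 + K(-17, 6 - 5)*R = 76 + (-4 + (-17)² + (6 - 5)*(-17))*(-222) = 76 + (-4 + 289 + 1*(-17))*(-222) = 76 + (-4 + 289 - 17)*(-222) = 76 + 268*(-222) = 76 - 59496 = -59420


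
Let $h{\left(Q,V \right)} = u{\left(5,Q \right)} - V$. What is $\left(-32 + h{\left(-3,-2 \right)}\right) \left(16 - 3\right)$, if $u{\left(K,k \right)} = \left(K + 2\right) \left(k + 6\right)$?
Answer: $-117$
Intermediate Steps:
$u{\left(K,k \right)} = \left(2 + K\right) \left(6 + k\right)$
$h{\left(Q,V \right)} = 42 - V + 7 Q$ ($h{\left(Q,V \right)} = \left(12 + 2 Q + 6 \cdot 5 + 5 Q\right) - V = \left(12 + 2 Q + 30 + 5 Q\right) - V = \left(42 + 7 Q\right) - V = 42 - V + 7 Q$)
$\left(-32 + h{\left(-3,-2 \right)}\right) \left(16 - 3\right) = \left(-32 + \left(42 - -2 + 7 \left(-3\right)\right)\right) \left(16 - 3\right) = \left(-32 + \left(42 + 2 - 21\right)\right) \left(16 - 3\right) = \left(-32 + 23\right) 13 = \left(-9\right) 13 = -117$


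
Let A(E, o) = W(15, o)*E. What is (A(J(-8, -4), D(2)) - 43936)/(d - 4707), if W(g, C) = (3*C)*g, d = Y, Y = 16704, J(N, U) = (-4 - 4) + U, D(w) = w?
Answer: -45016/11997 ≈ -3.7523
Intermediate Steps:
J(N, U) = -8 + U
d = 16704
W(g, C) = 3*C*g
A(E, o) = 45*E*o (A(E, o) = (3*o*15)*E = (45*o)*E = 45*E*o)
(A(J(-8, -4), D(2)) - 43936)/(d - 4707) = (45*(-8 - 4)*2 - 43936)/(16704 - 4707) = (45*(-12)*2 - 43936)/11997 = (-1080 - 43936)*(1/11997) = -45016*1/11997 = -45016/11997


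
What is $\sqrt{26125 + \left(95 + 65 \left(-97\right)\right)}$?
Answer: $\sqrt{19915} \approx 141.12$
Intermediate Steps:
$\sqrt{26125 + \left(95 + 65 \left(-97\right)\right)} = \sqrt{26125 + \left(95 - 6305\right)} = \sqrt{26125 - 6210} = \sqrt{19915}$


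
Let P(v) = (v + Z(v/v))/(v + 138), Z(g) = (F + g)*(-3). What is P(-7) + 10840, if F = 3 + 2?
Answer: 1420015/131 ≈ 10840.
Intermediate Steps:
F = 5
Z(g) = -15 - 3*g (Z(g) = (5 + g)*(-3) = -15 - 3*g)
P(v) = (-18 + v)/(138 + v) (P(v) = (v + (-15 - 3*v/v))/(v + 138) = (v + (-15 - 3*1))/(138 + v) = (v + (-15 - 3))/(138 + v) = (v - 18)/(138 + v) = (-18 + v)/(138 + v))
P(-7) + 10840 = (-18 - 7)/(138 - 7) + 10840 = -25/131 + 10840 = 1420015/131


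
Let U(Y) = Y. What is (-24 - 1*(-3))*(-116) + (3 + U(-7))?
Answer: 2432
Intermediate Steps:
(-24 - 1*(-3))*(-116) + (3 + U(-7)) = (-24 - 1*(-3))*(-116) + (3 - 7) = (-24 + 3)*(-116) - 4 = -21*(-116) - 4 = 2436 - 4 = 2432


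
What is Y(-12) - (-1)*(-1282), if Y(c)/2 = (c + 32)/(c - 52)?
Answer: -10261/8 ≈ -1282.6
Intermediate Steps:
Y(c) = 2*(32 + c)/(-52 + c) (Y(c) = 2*((c + 32)/(c - 52)) = 2*((32 + c)/(-52 + c)) = 2*(32 + c)/(-52 + c))
Y(-12) - (-1)*(-1282) = 2*(32 - 12)/(-52 - 12) - (-1)*(-1282) = 2*20/(-64) - 1*1282 = 2*(-1/64)*20 - 1282 = -5/8 - 1282 = -10261/8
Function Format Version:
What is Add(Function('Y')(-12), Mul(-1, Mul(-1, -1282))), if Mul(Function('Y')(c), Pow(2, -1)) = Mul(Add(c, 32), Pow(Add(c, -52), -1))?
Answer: Rational(-10261, 8) ≈ -1282.6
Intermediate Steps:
Function('Y')(c) = Mul(2, Pow(Add(-52, c), -1), Add(32, c)) (Function('Y')(c) = Mul(2, Mul(Add(c, 32), Pow(Add(c, -52), -1))) = Mul(2, Mul(Add(32, c), Pow(Add(-52, c), -1))) = Mul(2, Mul(Pow(Add(-52, c), -1), Add(32, c))) = Mul(2, Pow(Add(-52, c), -1), Add(32, c)))
Add(Function('Y')(-12), Mul(-1, Mul(-1, -1282))) = Add(Mul(2, Pow(Add(-52, -12), -1), Add(32, -12)), Mul(-1, Mul(-1, -1282))) = Add(Mul(2, Pow(-64, -1), 20), Mul(-1, 1282)) = Add(Mul(2, Rational(-1, 64), 20), -1282) = Add(Rational(-5, 8), -1282) = Rational(-10261, 8)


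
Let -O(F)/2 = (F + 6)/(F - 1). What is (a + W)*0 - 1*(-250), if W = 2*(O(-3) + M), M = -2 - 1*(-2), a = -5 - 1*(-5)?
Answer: 250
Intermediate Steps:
a = 0 (a = -5 + 5 = 0)
O(F) = -2*(6 + F)/(-1 + F) (O(F) = -2*(F + 6)/(F - 1) = -2*(6 + F)/(-1 + F))
M = 0 (M = -2 + 2 = 0)
W = 3 (W = 2*(2*(-6 - 1*(-3))/(-1 - 3) + 0) = 2*(2*(-6 + 3)/(-4) + 0) = 2*(2*(-¼)*(-3) + 0) = 2*(3/2 + 0) = 2*(3/2) = 3)
(a + W)*0 - 1*(-250) = (0 + 3)*0 - 1*(-250) = 3*0 + 250 = 0 + 250 = 250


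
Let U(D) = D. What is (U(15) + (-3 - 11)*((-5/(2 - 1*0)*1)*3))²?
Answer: 14400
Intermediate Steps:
(U(15) + (-3 - 11)*((-5/(2 - 1*0)*1)*3))² = (15 + (-3 - 11)*((-5/(2 - 1*0)*1)*3))² = (15 - 14*-5/(2 + 0)*1*3)² = (15 - 14*-5/2*1*3)² = (15 - 14*-5*½*1*3)² = (15 - 14*(-5/2*1)*3)² = (15 - (-35)*3)² = (15 - 14*(-15/2))² = (15 + 105)² = 120² = 14400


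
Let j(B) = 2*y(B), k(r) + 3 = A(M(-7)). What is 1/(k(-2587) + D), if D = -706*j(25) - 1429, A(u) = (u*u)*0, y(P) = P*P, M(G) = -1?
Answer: -1/883932 ≈ -1.1313e-6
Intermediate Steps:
y(P) = P²
A(u) = 0 (A(u) = u²*0 = 0)
k(r) = -3 (k(r) = -3 + 0 = -3)
j(B) = 2*B²
D = -883929 (D = -1412*25² - 1429 = -1412*625 - 1429 = -706*1250 - 1429 = -882500 - 1429 = -883929)
1/(k(-2587) + D) = 1/(-3 - 883929) = 1/(-883932) = -1/883932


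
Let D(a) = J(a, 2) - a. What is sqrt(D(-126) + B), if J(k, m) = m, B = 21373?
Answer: 3*sqrt(2389) ≈ 146.63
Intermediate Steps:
D(a) = 2 - a
sqrt(D(-126) + B) = sqrt((2 - 1*(-126)) + 21373) = sqrt((2 + 126) + 21373) = sqrt(128 + 21373) = sqrt(21501) = 3*sqrt(2389)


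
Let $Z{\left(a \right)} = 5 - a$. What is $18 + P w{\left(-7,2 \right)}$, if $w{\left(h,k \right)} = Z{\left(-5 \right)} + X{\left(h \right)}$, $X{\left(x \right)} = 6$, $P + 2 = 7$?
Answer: $98$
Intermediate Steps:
$P = 5$ ($P = -2 + 7 = 5$)
$w{\left(h,k \right)} = 16$ ($w{\left(h,k \right)} = \left(5 - -5\right) + 6 = \left(5 + 5\right) + 6 = 10 + 6 = 16$)
$18 + P w{\left(-7,2 \right)} = 18 + 5 \cdot 16 = 18 + 80 = 98$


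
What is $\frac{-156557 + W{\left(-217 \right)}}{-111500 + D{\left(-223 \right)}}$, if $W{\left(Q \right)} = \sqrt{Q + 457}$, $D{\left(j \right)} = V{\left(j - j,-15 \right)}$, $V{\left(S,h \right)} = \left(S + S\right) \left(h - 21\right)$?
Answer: $\frac{156557}{111500} - \frac{\sqrt{15}}{27875} \approx 1.404$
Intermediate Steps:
$V{\left(S,h \right)} = 2 S \left(-21 + h\right)$
$D{\left(j \right)} = 0$ ($D{\left(j \right)} = 2 \left(j - j\right) \left(-21 - 15\right) = 2 \cdot 0 \left(-36\right) = 0$)
$W{\left(Q \right)} = \sqrt{457 + Q}$
$\frac{-156557 + W{\left(-217 \right)}}{-111500 + D{\left(-223 \right)}} = \frac{-156557 + \sqrt{457 - 217}}{-111500 + 0} = \frac{-156557 + \sqrt{240}}{-111500} = \left(-156557 + 4 \sqrt{15}\right) \left(- \frac{1}{111500}\right) = \frac{156557}{111500} - \frac{\sqrt{15}}{27875}$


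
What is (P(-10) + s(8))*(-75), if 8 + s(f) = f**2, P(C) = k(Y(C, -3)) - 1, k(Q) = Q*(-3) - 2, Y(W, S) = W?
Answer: -6225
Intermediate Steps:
k(Q) = -2 - 3*Q (k(Q) = -3*Q - 2 = -2 - 3*Q)
P(C) = -3 - 3*C (P(C) = (-2 - 3*C) - 1 = -3 - 3*C)
s(f) = -8 + f**2
(P(-10) + s(8))*(-75) = ((-3 - 3*(-10)) + (-8 + 8**2))*(-75) = ((-3 + 30) + (-8 + 64))*(-75) = (27 + 56)*(-75) = 83*(-75) = -6225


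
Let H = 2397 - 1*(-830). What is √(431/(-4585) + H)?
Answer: 2*√16959185985/4585 ≈ 56.806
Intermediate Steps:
H = 3227 (H = 2397 + 830 = 3227)
√(431/(-4585) + H) = √(431/(-4585) + 3227) = √(431*(-1/4585) + 3227) = √(-431/4585 + 3227) = √(14795364/4585) = 2*√16959185985/4585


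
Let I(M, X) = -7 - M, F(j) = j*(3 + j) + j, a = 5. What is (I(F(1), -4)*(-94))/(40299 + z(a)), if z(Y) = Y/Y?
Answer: 282/10075 ≈ 0.027990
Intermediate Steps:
F(j) = j + j*(3 + j)
z(Y) = 1
(I(F(1), -4)*(-94))/(40299 + z(a)) = ((-7 - (4 + 1))*(-94))/(40299 + 1) = ((-7 - 5)*(-94))/40300 = ((-7 - 1*5)*(-94))*(1/40300) = ((-7 - 5)*(-94))*(1/40300) = -12*(-94)*(1/40300) = 1128*(1/40300) = 282/10075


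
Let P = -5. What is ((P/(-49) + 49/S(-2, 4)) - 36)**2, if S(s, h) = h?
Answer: 21483225/38416 ≈ 559.23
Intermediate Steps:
((P/(-49) + 49/S(-2, 4)) - 36)**2 = ((-5/(-49) + 49/4) - 36)**2 = ((-5*(-1/49) + 49*(1/4)) - 36)**2 = ((5/49 + 49/4) - 36)**2 = (2421/196 - 36)**2 = (-4635/196)**2 = 21483225/38416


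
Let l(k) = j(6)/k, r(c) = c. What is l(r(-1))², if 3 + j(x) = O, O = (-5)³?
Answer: 16384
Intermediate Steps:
O = -125
j(x) = -128 (j(x) = -3 - 125 = -128)
l(k) = -128/k
l(r(-1))² = (-128/(-1))² = (-128*(-1))² = 128² = 16384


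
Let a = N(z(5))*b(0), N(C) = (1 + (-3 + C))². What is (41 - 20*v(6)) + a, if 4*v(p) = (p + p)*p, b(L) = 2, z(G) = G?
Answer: -301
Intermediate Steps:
v(p) = p²/2 (v(p) = ((p + p)*p)/4 = ((2*p)*p)/4 = (2*p²)/4 = p²/2)
N(C) = (-2 + C)²
a = 18 (a = (-2 + 5)²*2 = 3²*2 = 9*2 = 18)
(41 - 20*v(6)) + a = (41 - 10*6²) + 18 = (41 - 10*36) + 18 = (41 - 20*18) + 18 = (41 - 360) + 18 = -319 + 18 = -301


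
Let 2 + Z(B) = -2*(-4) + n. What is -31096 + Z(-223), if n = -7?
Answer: -31097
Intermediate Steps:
Z(B) = -1 (Z(B) = -2 + (-2*(-4) - 7) = -2 + (8 - 7) = -2 + 1 = -1)
-31096 + Z(-223) = -31096 - 1 = -31097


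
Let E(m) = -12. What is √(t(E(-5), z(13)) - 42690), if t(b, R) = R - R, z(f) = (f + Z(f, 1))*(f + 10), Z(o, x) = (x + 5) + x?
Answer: I*√42690 ≈ 206.62*I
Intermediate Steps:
Z(o, x) = 5 + 2*x (Z(o, x) = (5 + x) + x = 5 + 2*x)
z(f) = (7 + f)*(10 + f) (z(f) = (f + (5 + 2*1))*(f + 10) = (f + (5 + 2))*(10 + f) = (f + 7)*(10 + f) = (7 + f)*(10 + f))
t(b, R) = 0
√(t(E(-5), z(13)) - 42690) = √(0 - 42690) = √(-42690) = I*√42690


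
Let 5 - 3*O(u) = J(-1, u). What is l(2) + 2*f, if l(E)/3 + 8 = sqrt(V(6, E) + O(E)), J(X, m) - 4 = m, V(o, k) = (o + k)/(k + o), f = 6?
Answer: -12 + sqrt(6) ≈ -9.5505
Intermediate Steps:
V(o, k) = 1 (V(o, k) = (k + o)/(k + o) = 1)
J(X, m) = 4 + m
O(u) = 1/3 - u/3 (O(u) = 5/3 - (4 + u)/3 = 5/3 + (-4/3 - u/3) = 1/3 - u/3)
l(E) = -24 + 3*sqrt(4/3 - E/3) (l(E) = -24 + 3*sqrt(1 + (1/3 - E/3)) = -24 + 3*sqrt(4/3 - E/3))
l(2) + 2*f = (-24 + sqrt(12 - 3*2)) + 2*6 = (-24 + sqrt(12 - 6)) + 12 = (-24 + sqrt(6)) + 12 = -12 + sqrt(6)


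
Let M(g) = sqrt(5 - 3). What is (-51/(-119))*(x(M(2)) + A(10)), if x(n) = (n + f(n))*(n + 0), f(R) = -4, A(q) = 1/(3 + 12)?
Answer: 31/35 - 12*sqrt(2)/7 ≈ -1.5387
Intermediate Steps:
A(q) = 1/15
M(g) = sqrt(2)
x(n) = n*(-4 + n) (x(n) = (n - 4)*(n + 0) = (-4 + n)*n = n*(-4 + n))
(-51/(-119))*(x(M(2)) + A(10)) = (-51/(-119))*(sqrt(2)*(-4 + sqrt(2)) + 1/15) = (-51*(-1/119))*(1/15 + sqrt(2)*(-4 + sqrt(2))) = 3*(1/15 + sqrt(2)*(-4 + sqrt(2)))/7 = 1/35 + 3*sqrt(2)*(-4 + sqrt(2))/7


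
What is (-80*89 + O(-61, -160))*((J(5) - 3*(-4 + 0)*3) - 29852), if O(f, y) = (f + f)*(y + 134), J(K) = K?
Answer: 117693828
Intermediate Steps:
O(f, y) = 2*f*(134 + y) (O(f, y) = (2*f)*(134 + y) = 2*f*(134 + y))
(-80*89 + O(-61, -160))*((J(5) - 3*(-4 + 0)*3) - 29852) = (-80*89 + 2*(-61)*(134 - 160))*((5 - 3*(-4 + 0)*3) - 29852) = (-7120 + 2*(-61)*(-26))*((5 - 3*(-4)*3) - 29852) = (-7120 + 3172)*((5 + 12*3) - 29852) = -3948*((5 + 36) - 29852) = -3948*(41 - 29852) = -3948*(-29811) = 117693828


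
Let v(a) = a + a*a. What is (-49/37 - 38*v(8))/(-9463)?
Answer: 101281/350131 ≈ 0.28927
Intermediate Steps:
v(a) = a + a²
(-49/37 - 38*v(8))/(-9463) = (-49/37 - 304*(1 + 8))/(-9463) = (-49*1/37 - 304*9)*(-1/9463) = (-49/37 - 38*72)*(-1/9463) = (-49/37 - 2736)*(-1/9463) = -101281/37*(-1/9463) = 101281/350131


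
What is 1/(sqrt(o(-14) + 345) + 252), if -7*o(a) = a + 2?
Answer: 588/147367 - sqrt(16989)/442101 ≈ 0.0036952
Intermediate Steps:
o(a) = -2/7 - a/7 (o(a) = -(a + 2)/7 = -(2 + a)/7 = -2/7 - a/7)
1/(sqrt(o(-14) + 345) + 252) = 1/(sqrt((-2/7 - 1/7*(-14)) + 345) + 252) = 1/(sqrt((-2/7 + 2) + 345) + 252) = 1/(sqrt(12/7 + 345) + 252) = 1/(sqrt(2427/7) + 252) = 1/(sqrt(16989)/7 + 252) = 1/(252 + sqrt(16989)/7)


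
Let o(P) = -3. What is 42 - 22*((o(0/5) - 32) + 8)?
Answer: 636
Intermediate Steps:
42 - 22*((o(0/5) - 32) + 8) = 42 - 22*((-3 - 32) + 8) = 42 - 22*(-35 + 8) = 42 - 22*(-27) = 42 + 594 = 636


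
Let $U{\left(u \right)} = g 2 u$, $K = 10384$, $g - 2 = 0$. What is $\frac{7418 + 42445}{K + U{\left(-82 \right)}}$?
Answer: $\frac{16621}{3352} \approx 4.9585$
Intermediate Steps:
$g = 2$ ($g = 2 + 0 = 2$)
$U{\left(u \right)} = 4 u$ ($U{\left(u \right)} = 2 \cdot 2 u = 4 u$)
$\frac{7418 + 42445}{K + U{\left(-82 \right)}} = \frac{7418 + 42445}{10384 + 4 \left(-82\right)} = \frac{49863}{10384 - 328} = \frac{49863}{10056} = 49863 \cdot \frac{1}{10056} = \frac{16621}{3352}$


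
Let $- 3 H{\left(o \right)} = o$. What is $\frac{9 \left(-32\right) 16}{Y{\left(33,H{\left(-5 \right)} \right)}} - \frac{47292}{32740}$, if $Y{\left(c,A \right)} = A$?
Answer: $- \frac{22641711}{8185} \approx -2766.2$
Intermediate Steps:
$H{\left(o \right)} = - \frac{o}{3}$
$\frac{9 \left(-32\right) 16}{Y{\left(33,H{\left(-5 \right)} \right)}} - \frac{47292}{32740} = \frac{9 \left(-32\right) 16}{\left(- \frac{1}{3}\right) \left(-5\right)} - \frac{47292}{32740} = \frac{\left(-288\right) 16}{\frac{5}{3}} - \frac{11823}{8185} = \left(-4608\right) \frac{3}{5} - \frac{11823}{8185} = - \frac{13824}{5} - \frac{11823}{8185} = - \frac{22641711}{8185}$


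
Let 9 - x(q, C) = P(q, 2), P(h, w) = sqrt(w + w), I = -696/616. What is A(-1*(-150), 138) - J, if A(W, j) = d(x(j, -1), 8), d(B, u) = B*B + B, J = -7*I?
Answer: 529/11 ≈ 48.091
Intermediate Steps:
I = -87/77 (I = -696*1/616 = -87/77 ≈ -1.1299)
P(h, w) = sqrt(2)*sqrt(w) (P(h, w) = sqrt(2*w) = sqrt(2)*sqrt(w))
x(q, C) = 7 (x(q, C) = 9 - sqrt(2)*sqrt(2) = 9 - 1*2 = 9 - 2 = 7)
J = 87/11 (J = -7*(-87/77) = 87/11 ≈ 7.9091)
d(B, u) = B + B**2 (d(B, u) = B**2 + B = B + B**2)
A(W, j) = 56 (A(W, j) = 7*(1 + 7) = 7*8 = 56)
A(-1*(-150), 138) - J = 56 - 1*87/11 = 56 - 87/11 = 529/11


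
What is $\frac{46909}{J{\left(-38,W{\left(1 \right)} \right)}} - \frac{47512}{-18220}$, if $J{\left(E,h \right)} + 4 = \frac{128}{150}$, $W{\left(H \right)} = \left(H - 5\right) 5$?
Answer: $- \frac{16022483917}{1074980} \approx -14905.0$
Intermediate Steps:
$W{\left(H \right)} = -25 + 5 H$ ($W{\left(H \right)} = \left(H - 5\right) 5 = \left(-5 + H\right) 5 = -25 + 5 H$)
$J{\left(E,h \right)} = - \frac{236}{75}$ ($J{\left(E,h \right)} = -4 + \frac{128}{150} = -4 + 128 \cdot \frac{1}{150} = -4 + \frac{64}{75} = - \frac{236}{75}$)
$\frac{46909}{J{\left(-38,W{\left(1 \right)} \right)}} - \frac{47512}{-18220} = \frac{46909}{- \frac{236}{75}} - \frac{47512}{-18220} = 46909 \left(- \frac{75}{236}\right) - - \frac{11878}{4555} = - \frac{3518175}{236} + \frac{11878}{4555} = - \frac{16022483917}{1074980}$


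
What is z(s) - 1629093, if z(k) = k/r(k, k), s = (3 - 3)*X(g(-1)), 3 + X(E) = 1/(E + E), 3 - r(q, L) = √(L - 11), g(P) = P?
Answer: -1629093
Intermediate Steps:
r(q, L) = 3 - √(-11 + L) (r(q, L) = 3 - √(L - 11) = 3 - √(-11 + L))
X(E) = -3 + 1/(2*E) (X(E) = -3 + 1/(E + E) = -3 + 1/(2*E))
s = 0 (s = (3 - 3)*(-3 + (½)/(-1)) = 0*(-3 + (½)*(-1)) = 0*(-3 - ½) = 0*(-7/2) = 0)
z(k) = k/(3 - √(-11 + k))
z(s) - 1629093 = -1*0/(-3 + √(-11 + 0)) - 1629093 = -1*0/(-3 + √(-11)) - 1629093 = -1*0/(-3 + I*√11) - 1629093 = 0 - 1629093 = -1629093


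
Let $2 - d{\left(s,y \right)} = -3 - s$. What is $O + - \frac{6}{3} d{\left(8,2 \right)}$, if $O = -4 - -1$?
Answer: $-29$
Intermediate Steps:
$d{\left(s,y \right)} = 5 + s$ ($d{\left(s,y \right)} = 2 - \left(-3 - s\right) = 2 + \left(3 + s\right) = 5 + s$)
$O = -3$ ($O = -4 + 1 = -3$)
$O + - \frac{6}{3} d{\left(8,2 \right)} = -3 + - \frac{6}{3} \left(5 + 8\right) = -3 + \left(-6\right) \frac{1}{3} \cdot 13 = -3 - 26 = -29$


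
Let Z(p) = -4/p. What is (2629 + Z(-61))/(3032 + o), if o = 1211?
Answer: 160373/258823 ≈ 0.61962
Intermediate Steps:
(2629 + Z(-61))/(3032 + o) = (2629 - 4/(-61))/(3032 + 1211) = (2629 - 4*(-1/61))/4243 = (2629 + 4/61)*(1/4243) = (160373/61)*(1/4243) = 160373/258823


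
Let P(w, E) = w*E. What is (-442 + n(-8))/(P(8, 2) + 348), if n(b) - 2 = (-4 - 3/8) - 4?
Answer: -3587/2912 ≈ -1.2318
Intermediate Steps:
n(b) = -51/8 (n(b) = 2 + ((-4 - 3/8) - 4) = 2 + (-35/8 - 4) = 2 - 67/8 = -51/8)
P(w, E) = E*w
(-442 + n(-8))/(P(8, 2) + 348) = (-442 - 51/8)/(2*8 + 348) = -3587/(8*(16 + 348)) = -3587/8/364 = -3587/8*1/364 = -3587/2912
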